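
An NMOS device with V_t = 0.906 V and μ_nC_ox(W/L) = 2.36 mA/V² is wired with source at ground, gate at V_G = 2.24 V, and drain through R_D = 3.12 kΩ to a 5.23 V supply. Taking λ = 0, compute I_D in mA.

I_D = 1.48 mA

V_GS = V_G = 2.24 V, so V_ov = 2.24 − 0.906 = 1.33 V.
Assume saturation: I_D = ½ k_n V_ov² = 0.5 × 2.36 × 1.33² = 2.1 mA, giving V_DS = V_DD − I_D R_D = 5.23 − 2.1 × 3.12 = -1.32 V.
But -1.32 V < V_ov = 1.33 V, so the device is actually in triode.
In triode I_D = k_n[V_ov V_DS − ½ V_DS²] and I_D = (V_DD − V_DS)/R_D. Equating: 3.68 V_DS² − 10.82 V_DS + 5.23 = 0, giving V_DS = 0.61 V (the root below V_ov).
I_D = (5.23 − 0.61) / 3.12 = 1.48 mA.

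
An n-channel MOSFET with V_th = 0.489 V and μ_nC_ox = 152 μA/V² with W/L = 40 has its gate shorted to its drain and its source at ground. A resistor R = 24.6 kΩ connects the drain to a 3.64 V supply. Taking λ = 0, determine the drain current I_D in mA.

I_D = 0.120 mA

With gate tied to drain, V_GS = V_DS ≥ V_GS − V_th, so the device is in saturation.
k_n = μ_nC_ox · (W/L) = 6.08 mA/V².
KCL at the drain: ½ k_n (V_GS − V_th)² = (V_DD − V_GS)/R.
Let x = V_GS − 0.489. Then 74.8 x² + x − 3.151 = 0, giving x = 0.199 V (positive root), so V_GS = 0.688 V.
I_D = (V_DD − V_GS)/R = (3.64 − 0.688) / 24.6 = 0.12 mA.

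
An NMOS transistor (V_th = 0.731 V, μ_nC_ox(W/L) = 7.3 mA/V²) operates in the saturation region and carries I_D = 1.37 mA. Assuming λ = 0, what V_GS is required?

In saturation I_D = ½ k_n (V_GS − V_th)², so V_GS − V_th = √(2 I_D / k_n) = √(2 × 1.37 / 7.3) = 0.613 V.
V_GS = 0.731 + 0.613 = 1.34 V.

V_GS = 1.34 V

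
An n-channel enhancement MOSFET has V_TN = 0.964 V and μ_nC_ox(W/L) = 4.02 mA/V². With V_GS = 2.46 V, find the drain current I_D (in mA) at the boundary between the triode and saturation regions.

At the boundary V_DS = V_ov = V_GS − V_TN = 2.46 − 0.964 = 1.5 V.
I_D = ½ k_n V_ov² = 0.5 × 4.02 × 1.5² = 4.5 mA.

I_D = 4.50 mA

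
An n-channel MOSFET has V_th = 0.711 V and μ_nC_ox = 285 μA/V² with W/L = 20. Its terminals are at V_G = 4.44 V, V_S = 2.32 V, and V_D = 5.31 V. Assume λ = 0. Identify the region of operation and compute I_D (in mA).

V_GS = V_G − V_S = 4.44 − 2.32 = 2.12 V; V_DS = V_D − V_S = 5.31 − 2.32 = 2.99 V.
k_n = μ_nC_ox · (W/L) = 5.7 mA/V².
V_ov = V_GS − V_th = 2.12 − 0.711 = 1.41 V.
Since V_DS = 2.99 V ≥ V_ov = 1.41 V, the device is in saturation.
I_D = ½ k_n V_ov² = 0.5 × 5.7 × 1.41² = 5.66 mA.

Saturation; I_D = 5.66 mA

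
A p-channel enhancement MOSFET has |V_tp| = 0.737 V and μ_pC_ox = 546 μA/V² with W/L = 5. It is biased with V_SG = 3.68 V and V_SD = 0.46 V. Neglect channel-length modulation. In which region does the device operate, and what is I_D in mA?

k_p = μ_pC_ox · (W/L) = 2.73 mA/V².
V_ov = V_SG − |V_tp| = 3.68 − 0.737 = 2.94 V.
Since V_SD = 0.46 V < V_ov = 2.94 V, the device is in the triode region.
I_D = k_p [V_ov · V_SD − ½ V_SD²] = 2.73 × [2.94 × 0.46 − 0.5 × 0.46²] = 3.41 mA.

Triode; I_D = 3.41 mA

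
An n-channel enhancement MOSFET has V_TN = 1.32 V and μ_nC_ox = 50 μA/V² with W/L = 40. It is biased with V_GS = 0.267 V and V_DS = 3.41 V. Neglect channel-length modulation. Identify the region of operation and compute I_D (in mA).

Cutoff; I_D = 0 mA

V_GS = 0.267 V < V_TN = 1.32 V, so the transistor is in cutoff.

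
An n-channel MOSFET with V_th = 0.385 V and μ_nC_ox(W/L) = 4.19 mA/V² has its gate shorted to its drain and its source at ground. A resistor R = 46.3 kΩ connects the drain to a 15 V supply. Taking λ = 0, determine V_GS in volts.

With gate tied to drain, V_GS = V_DS ≥ V_GS − V_th, so the device is in saturation.
KCL at the drain: ½ k_n (V_GS − V_th)² = (V_DD − V_GS)/R.
Let x = V_GS − 0.385. Then 97 x² + x − 14.62 = 0, giving x = 0.383 V (positive root), so V_GS = 0.768 V.
I_D = (V_DD − V_GS)/R = (15 − 0.768) / 46.3 = 0.307 mA.

V_GS = 0.768 V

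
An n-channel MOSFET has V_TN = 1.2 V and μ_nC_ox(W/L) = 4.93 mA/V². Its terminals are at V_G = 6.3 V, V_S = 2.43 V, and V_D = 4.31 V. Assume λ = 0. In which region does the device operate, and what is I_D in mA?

Triode; I_D = 16.0 mA

V_GS = V_G − V_S = 6.3 − 2.43 = 3.87 V; V_DS = V_D − V_S = 4.31 − 2.43 = 1.88 V.
V_ov = V_GS − V_TN = 3.87 − 1.2 = 2.67 V.
Since V_DS = 1.88 V < V_ov = 2.67 V, the device is in the triode region.
I_D = k_n [V_ov · V_DS − ½ V_DS²] = 4.93 × [2.67 × 1.88 − 0.5 × 1.88²] = 16 mA.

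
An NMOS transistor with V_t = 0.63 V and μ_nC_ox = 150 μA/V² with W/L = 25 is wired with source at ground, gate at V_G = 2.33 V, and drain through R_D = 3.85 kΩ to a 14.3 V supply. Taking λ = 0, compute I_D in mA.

I_D = 3.53 mA

V_GS = V_G = 2.33 V, so V_ov = 2.33 − 0.63 = 1.7 V.
k_n = μ_nC_ox · (W/L) = 3.75 mA/V².
Assume saturation: I_D = ½ k_n V_ov² = 0.5 × 3.75 × 1.7² = 5.42 mA, giving V_DS = V_DD − I_D R_D = 14.3 − 5.42 × 3.85 = -6.56 V.
But -6.56 V < V_ov = 1.7 V, so the device is actually in triode.
In triode I_D = k_n[V_ov V_DS − ½ V_DS²] and I_D = (V_DD − V_DS)/R_D. Equating: 7.22 V_DS² − 25.54 V_DS + 14.3 = 0, giving V_DS = 0.697 V (the root below V_ov).
I_D = (14.3 − 0.697) / 3.85 = 3.53 mA.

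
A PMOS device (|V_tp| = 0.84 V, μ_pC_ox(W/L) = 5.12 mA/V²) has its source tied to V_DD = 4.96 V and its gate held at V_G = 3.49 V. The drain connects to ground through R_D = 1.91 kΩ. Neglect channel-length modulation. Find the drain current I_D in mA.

I_D = 1.02 mA

V_SG = V_DD − V_G = 4.96 − 3.49 = 1.47 V, so V_ov = 1.47 − 0.84 = 0.63 V.
Assume saturation: I_D = ½ k_p V_ov² = 0.5 × 5.12 × 0.63² = 1.02 mA, giving V_SD = V_DD − I_D R_D = 4.96 − 1.02 × 1.91 = 3.02 V.
V_SD = 3.02 V ≥ V_ov = 0.63 V, confirming saturation.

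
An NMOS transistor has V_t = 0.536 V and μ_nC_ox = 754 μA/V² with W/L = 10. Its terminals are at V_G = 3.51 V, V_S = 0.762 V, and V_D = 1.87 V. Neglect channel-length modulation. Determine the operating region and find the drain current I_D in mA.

Triode; I_D = 13.9 mA

V_GS = V_G − V_S = 3.51 − 0.762 = 2.75 V; V_DS = V_D − V_S = 1.87 − 0.762 = 1.11 V.
k_n = μ_nC_ox · (W/L) = 7.54 mA/V².
V_ov = V_GS − V_t = 2.75 − 0.536 = 2.21 V.
Since V_DS = 1.11 V < V_ov = 2.21 V, the device is in the triode region.
I_D = k_n [V_ov · V_DS − ½ V_DS²] = 7.54 × [2.21 × 1.11 − 0.5 × 1.11²] = 13.9 mA.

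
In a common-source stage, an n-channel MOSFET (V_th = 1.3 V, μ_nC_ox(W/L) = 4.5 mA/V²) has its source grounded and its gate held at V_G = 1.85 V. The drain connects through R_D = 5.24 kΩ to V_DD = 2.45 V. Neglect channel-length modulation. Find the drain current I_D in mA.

I_D = 0.427 mA

V_GS = V_G = 1.85 V, so V_ov = 1.85 − 1.3 = 0.55 V.
Assume saturation: I_D = ½ k_n V_ov² = 0.5 × 4.5 × 0.55² = 0.681 mA, giving V_DS = V_DD − I_D R_D = 2.45 − 0.681 × 5.24 = -1.12 V.
But -1.12 V < V_ov = 0.55 V, so the device is actually in triode.
In triode I_D = k_n[V_ov V_DS − ½ V_DS²] and I_D = (V_DD − V_DS)/R_D. Equating: 11.8 V_DS² − 13.97 V_DS + 2.45 = 0, giving V_DS = 0.214 V (the root below V_ov).
I_D = (2.45 − 0.214) / 5.24 = 0.427 mA.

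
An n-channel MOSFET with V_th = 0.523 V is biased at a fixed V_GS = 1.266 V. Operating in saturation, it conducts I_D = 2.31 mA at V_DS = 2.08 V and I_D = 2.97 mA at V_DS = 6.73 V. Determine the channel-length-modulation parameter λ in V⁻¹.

λ = 0.0704 V⁻¹

With V_GS fixed, I_D ∝ (1 + λ V_DS) in saturation, so I_D2/I_D1 = (1 + λ V_DS2)/(1 + λ V_DS1).
2.97/2.31 = 1.286 = (1 + 6.73 λ)/(1 + 2.08 λ).
Solving: λ (I_D1 V_DS2 − I_D2 V_DS1) = I_D2 − I_D1, so λ = (2.97 − 2.31) / (2.31 × 6.73 − 2.97 × 2.08) = 0.66 / 9.37 = 0.0704 V⁻¹.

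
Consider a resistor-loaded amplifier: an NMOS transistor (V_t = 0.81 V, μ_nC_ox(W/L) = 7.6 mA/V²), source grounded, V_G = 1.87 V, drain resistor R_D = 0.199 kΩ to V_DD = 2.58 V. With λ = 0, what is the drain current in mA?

I_D = 4.27 mA

V_GS = V_G = 1.87 V, so V_ov = 1.87 − 0.81 = 1.06 V.
Assume saturation: I_D = ½ k_n V_ov² = 0.5 × 7.6 × 1.06² = 4.27 mA, giving V_DS = V_DD − I_D R_D = 2.58 − 4.27 × 0.199 = 1.73 V.
V_DS = 1.73 V ≥ V_ov = 1.06 V, confirming saturation.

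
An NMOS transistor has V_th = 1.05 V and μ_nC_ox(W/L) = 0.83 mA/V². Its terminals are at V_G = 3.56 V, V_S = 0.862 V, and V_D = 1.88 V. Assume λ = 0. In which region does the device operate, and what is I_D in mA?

Triode; I_D = 0.962 mA

V_GS = V_G − V_S = 3.56 − 0.862 = 2.7 V; V_DS = V_D − V_S = 1.88 − 0.862 = 1.02 V.
V_ov = V_GS − V_th = 2.7 − 1.05 = 1.65 V.
Since V_DS = 1.02 V < V_ov = 1.65 V, the device is in the triode region.
I_D = k_n [V_ov · V_DS − ½ V_DS²] = 0.83 × [1.65 × 1.02 − 0.5 × 1.02²] = 0.962 mA.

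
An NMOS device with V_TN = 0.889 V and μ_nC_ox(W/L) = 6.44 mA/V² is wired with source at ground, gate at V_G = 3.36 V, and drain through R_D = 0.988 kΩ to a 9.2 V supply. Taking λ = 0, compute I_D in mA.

I_D = 8.68 mA

V_GS = V_G = 3.36 V, so V_ov = 3.36 − 0.889 = 2.47 V.
Assume saturation: I_D = ½ k_n V_ov² = 0.5 × 6.44 × 2.47² = 19.7 mA, giving V_DS = V_DD − I_D R_D = 9.2 − 19.7 × 0.988 = -10.2 V.
But -10.2 V < V_ov = 2.47 V, so the device is actually in triode.
In triode I_D = k_n[V_ov V_DS − ½ V_DS²] and I_D = (V_DD − V_DS)/R_D. Equating: 3.18 V_DS² − 16.72 V_DS + 9.2 = 0, giving V_DS = 0.624 V (the root below V_ov).
I_D = (9.2 − 0.624) / 0.988 = 8.68 mA.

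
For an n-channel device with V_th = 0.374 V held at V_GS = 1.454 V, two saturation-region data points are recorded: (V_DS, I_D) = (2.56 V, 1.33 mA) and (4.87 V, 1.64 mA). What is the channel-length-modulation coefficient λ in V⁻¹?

With V_GS fixed, I_D ∝ (1 + λ V_DS) in saturation, so I_D2/I_D1 = (1 + λ V_DS2)/(1 + λ V_DS1).
1.64/1.33 = 1.233 = (1 + 4.87 λ)/(1 + 2.56 λ).
Solving: λ (I_D1 V_DS2 − I_D2 V_DS1) = I_D2 − I_D1, so λ = (1.64 − 1.33) / (1.33 × 4.87 − 1.64 × 2.56) = 0.31 / 2.28 = 0.136 V⁻¹.

λ = 0.136 V⁻¹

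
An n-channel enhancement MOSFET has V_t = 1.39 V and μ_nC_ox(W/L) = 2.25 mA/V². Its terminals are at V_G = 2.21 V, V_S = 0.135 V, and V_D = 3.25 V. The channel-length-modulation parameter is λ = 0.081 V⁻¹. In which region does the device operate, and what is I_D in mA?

V_GS = V_G − V_S = 2.21 − 0.135 = 2.08 V; V_DS = V_D − V_S = 3.25 − 0.135 = 3.12 V.
V_ov = V_GS − V_t = 2.08 − 1.39 = 0.685 V.
Since V_DS = 3.12 V ≥ V_ov = 0.685 V, the device is in saturation.
I_D = ½ k_n V_ov² (1 + λ V_DS) = 0.5 × 2.25 × 0.685² × (1 + 0.081 × 3.12) = 0.661 mA.

Saturation; I_D = 0.661 mA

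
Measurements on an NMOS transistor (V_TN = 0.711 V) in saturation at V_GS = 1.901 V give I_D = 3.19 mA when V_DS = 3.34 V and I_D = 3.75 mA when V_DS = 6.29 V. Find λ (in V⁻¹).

With V_GS fixed, I_D ∝ (1 + λ V_DS) in saturation, so I_D2/I_D1 = (1 + λ V_DS2)/(1 + λ V_DS1).
3.75/3.19 = 1.176 = (1 + 6.29 λ)/(1 + 3.34 λ).
Solving: λ (I_D1 V_DS2 − I_D2 V_DS1) = I_D2 − I_D1, so λ = (3.75 − 3.19) / (3.19 × 6.29 − 3.75 × 3.34) = 0.56 / 7.54 = 0.0743 V⁻¹.

λ = 0.0743 V⁻¹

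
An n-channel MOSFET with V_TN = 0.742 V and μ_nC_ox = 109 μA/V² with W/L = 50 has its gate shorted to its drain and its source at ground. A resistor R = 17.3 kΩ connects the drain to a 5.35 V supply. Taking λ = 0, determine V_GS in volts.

V_GS = 1.04 V

With gate tied to drain, V_GS = V_DS ≥ V_GS − V_TN, so the device is in saturation.
k_n = μ_nC_ox · (W/L) = 5.45 mA/V².
KCL at the drain: ½ k_n (V_GS − V_TN)² = (V_DD − V_GS)/R.
Let x = V_GS − 0.742. Then 47.1 x² + x − 4.608 = 0, giving x = 0.302 V (positive root), so V_GS = 1.04 V.
I_D = (V_DD − V_GS)/R = (5.35 − 1.04) / 17.3 = 0.249 mA.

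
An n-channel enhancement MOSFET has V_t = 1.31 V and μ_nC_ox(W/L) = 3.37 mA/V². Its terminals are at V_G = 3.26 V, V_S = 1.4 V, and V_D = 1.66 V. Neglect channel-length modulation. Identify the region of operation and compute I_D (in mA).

Triode; I_D = 0.368 mA

V_GS = V_G − V_S = 3.26 − 1.4 = 1.86 V; V_DS = V_D − V_S = 1.66 − 1.4 = 0.26 V.
V_ov = V_GS − V_t = 1.86 − 1.31 = 0.55 V.
Since V_DS = 0.26 V < V_ov = 0.55 V, the device is in the triode region.
I_D = k_n [V_ov · V_DS − ½ V_DS²] = 3.37 × [0.55 × 0.26 − 0.5 × 0.26²] = 0.368 mA.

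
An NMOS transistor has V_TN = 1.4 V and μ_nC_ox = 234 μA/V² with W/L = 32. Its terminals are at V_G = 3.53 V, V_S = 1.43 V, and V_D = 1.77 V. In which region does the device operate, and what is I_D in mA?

V_GS = V_G − V_S = 3.53 − 1.43 = 2.1 V; V_DS = V_D − V_S = 1.77 − 1.43 = 0.34 V.
k_n = μ_nC_ox · (W/L) = 7.488 mA/V².
V_ov = V_GS − V_TN = 2.1 − 1.4 = 0.7 V.
Since V_DS = 0.34 V < V_ov = 0.7 V, the device is in the triode region.
I_D = k_n [V_ov · V_DS − ½ V_DS²] = 7.488 × [0.7 × 0.34 − 0.5 × 0.34²] = 1.35 mA.

Triode; I_D = 1.35 mA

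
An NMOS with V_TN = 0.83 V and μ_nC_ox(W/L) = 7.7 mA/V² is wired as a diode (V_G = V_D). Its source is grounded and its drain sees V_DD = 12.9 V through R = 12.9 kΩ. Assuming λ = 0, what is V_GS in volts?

V_GS = 1.31 V

With gate tied to drain, V_GS = V_DS ≥ V_GS − V_TN, so the device is in saturation.
KCL at the drain: ½ k_n (V_GS − V_TN)² = (V_DD − V_GS)/R.
Let x = V_GS − 0.83. Then 49.7 x² + x − 12.07 = 0, giving x = 0.483 V (positive root), so V_GS = 1.31 V.
I_D = (V_DD − V_GS)/R = (12.9 − 1.31) / 12.9 = 0.898 mA.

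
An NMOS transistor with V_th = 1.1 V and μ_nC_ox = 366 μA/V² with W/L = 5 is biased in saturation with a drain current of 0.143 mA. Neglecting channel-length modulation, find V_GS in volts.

V_GS = 1.50 V

k_n = μ_nC_ox · (W/L) = 1.83 mA/V².
In saturation I_D = ½ k_n (V_GS − V_th)², so V_GS − V_th = √(2 I_D / k_n) = √(2 × 0.143 / 1.83) = 0.395 V.
V_GS = 1.1 + 0.395 = 1.5 V.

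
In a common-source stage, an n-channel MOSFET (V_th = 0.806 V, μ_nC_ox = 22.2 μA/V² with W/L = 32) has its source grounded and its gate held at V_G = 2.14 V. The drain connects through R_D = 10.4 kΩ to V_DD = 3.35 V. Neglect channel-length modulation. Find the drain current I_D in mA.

V_GS = V_G = 2.14 V, so V_ov = 2.14 − 0.806 = 1.33 V.
k_n = μ_nC_ox · (W/L) = 0.7104 mA/V².
Assume saturation: I_D = ½ k_n V_ov² = 0.5 × 0.7104 × 1.33² = 0.632 mA, giving V_DS = V_DD − I_D R_D = 3.35 − 0.632 × 10.4 = -3.22 V.
But -3.22 V < V_ov = 1.33 V, so the device is actually in triode.
In triode I_D = k_n[V_ov V_DS − ½ V_DS²] and I_D = (V_DD − V_DS)/R_D. Equating: 3.69 V_DS² − 10.86 V_DS + 3.35 = 0, giving V_DS = 0.35 V (the root below V_ov).
I_D = (3.35 − 0.35) / 10.4 = 0.288 mA.

I_D = 0.288 mA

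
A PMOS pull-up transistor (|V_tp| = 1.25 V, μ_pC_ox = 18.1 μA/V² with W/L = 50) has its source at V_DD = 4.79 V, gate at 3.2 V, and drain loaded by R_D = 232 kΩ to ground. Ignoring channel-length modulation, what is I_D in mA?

I_D = 0.0203 mA

V_SG = V_DD − V_G = 4.79 − 3.2 = 1.59 V, so V_ov = 1.59 − 1.25 = 0.34 V.
k_p = μ_pC_ox · (W/L) = 0.905 mA/V².
Assume saturation: I_D = ½ k_p V_ov² = 0.5 × 0.905 × 0.34² = 0.0523 mA, giving V_SD = V_DD − I_D R_D = 4.79 − 0.0523 × 232 = -7.35 V.
But -7.35 V < V_ov = 0.34 V, so the device is actually in triode.
In triode I_D = k_p[V_ov V_SD − ½ V_SD²] and I_D = (V_DD − V_SD)/R_D. Equating: 105 V_SD² − 72.39 V_SD + 4.79 = 0, giving V_SD = 0.0741 V (the root below V_ov).
I_D = (4.79 − 0.0741) / 232 = 0.0203 mA.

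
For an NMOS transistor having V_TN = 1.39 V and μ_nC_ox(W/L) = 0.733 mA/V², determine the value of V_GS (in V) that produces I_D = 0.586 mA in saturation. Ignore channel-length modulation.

In saturation I_D = ½ k_n (V_GS − V_TN)², so V_GS − V_TN = √(2 I_D / k_n) = √(2 × 0.586 / 0.733) = 1.26 V.
V_GS = 1.39 + 1.26 = 2.65 V.

V_GS = 2.65 V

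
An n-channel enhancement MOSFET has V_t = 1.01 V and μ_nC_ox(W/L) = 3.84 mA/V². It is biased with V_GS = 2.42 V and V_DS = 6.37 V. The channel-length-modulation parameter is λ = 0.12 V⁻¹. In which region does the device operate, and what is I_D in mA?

V_ov = V_GS − V_t = 2.42 − 1.01 = 1.41 V.
Since V_DS = 6.37 V ≥ V_ov = 1.41 V, the device is in saturation.
I_D = ½ k_n V_ov² (1 + λ V_DS) = 0.5 × 3.84 × 1.41² × (1 + 0.12 × 6.37) = 6.73 mA.

Saturation; I_D = 6.73 mA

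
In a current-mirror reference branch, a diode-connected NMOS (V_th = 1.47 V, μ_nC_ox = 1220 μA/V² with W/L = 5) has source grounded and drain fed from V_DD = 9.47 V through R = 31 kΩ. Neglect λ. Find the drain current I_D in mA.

I_D = 0.249 mA

With gate tied to drain, V_GS = V_DS ≥ V_GS − V_th, so the device is in saturation.
k_n = μ_nC_ox · (W/L) = 6.1 mA/V².
KCL at the drain: ½ k_n (V_GS − V_th)² = (V_DD − V_GS)/R.
Let x = V_GS − 1.47. Then 94.5 x² + x − 8 = 0, giving x = 0.286 V (positive root), so V_GS = 1.76 V.
I_D = (V_DD − V_GS)/R = (9.47 − 1.76) / 31 = 0.249 mA.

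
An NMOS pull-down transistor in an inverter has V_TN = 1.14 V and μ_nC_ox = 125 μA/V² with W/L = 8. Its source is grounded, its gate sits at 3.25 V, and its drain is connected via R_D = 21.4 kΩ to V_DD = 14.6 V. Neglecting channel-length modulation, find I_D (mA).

V_GS = V_G = 3.25 V, so V_ov = 3.25 − 1.14 = 2.11 V.
k_n = μ_nC_ox · (W/L) = 1 mA/V².
Assume saturation: I_D = ½ k_n V_ov² = 0.5 × 1 × 2.11² = 2.23 mA, giving V_DS = V_DD − I_D R_D = 14.6 − 2.23 × 21.4 = -33 V.
But -33 V < V_ov = 2.11 V, so the device is actually in triode.
In triode I_D = k_n[V_ov V_DS − ½ V_DS²] and I_D = (V_DD − V_DS)/R_D. Equating: 10.7 V_DS² − 46.15 V_DS + 14.6 = 0, giving V_DS = 0.344 V (the root below V_ov).
I_D = (14.6 − 0.344) / 21.4 = 0.666 mA.

I_D = 0.666 mA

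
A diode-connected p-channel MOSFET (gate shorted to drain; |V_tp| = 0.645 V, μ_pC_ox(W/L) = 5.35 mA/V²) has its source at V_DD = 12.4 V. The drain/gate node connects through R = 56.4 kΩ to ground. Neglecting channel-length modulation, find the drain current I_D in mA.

I_D = 0.204 mA

With gate tied to drain, V_SG = V_SD ≥ V_SG − |V_tp|, so the device is in saturation.
KCL at the drain: ½ k_p (V_SG − |V_tp|)² = (V_DD − V_SG)/R.
Let x = V_SG − 0.645. Then 151 x² + x − 11.76 = 0, giving x = 0.276 V (positive root), so V_SG = 0.921 V.
I_D = (V_DD − V_SG)/R = (12.4 − 0.921) / 56.4 = 0.204 mA.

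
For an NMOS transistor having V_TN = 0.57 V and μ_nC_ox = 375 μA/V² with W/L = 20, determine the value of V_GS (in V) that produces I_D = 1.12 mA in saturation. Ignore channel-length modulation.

k_n = μ_nC_ox · (W/L) = 7.5 mA/V².
In saturation I_D = ½ k_n (V_GS − V_TN)², so V_GS − V_TN = √(2 I_D / k_n) = √(2 × 1.12 / 7.5) = 0.547 V.
V_GS = 0.57 + 0.547 = 1.12 V.

V_GS = 1.12 V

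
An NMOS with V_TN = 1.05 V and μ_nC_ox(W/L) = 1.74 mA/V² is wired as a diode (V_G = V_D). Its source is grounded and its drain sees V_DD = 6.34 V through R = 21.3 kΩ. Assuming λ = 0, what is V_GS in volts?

With gate tied to drain, V_GS = V_DS ≥ V_GS − V_TN, so the device is in saturation.
KCL at the drain: ½ k_n (V_GS − V_TN)² = (V_DD − V_GS)/R.
Let x = V_GS − 1.05. Then 18.5 x² + x − 5.29 = 0, giving x = 0.508 V (positive root), so V_GS = 1.56 V.
I_D = (V_DD − V_GS)/R = (6.34 − 1.56) / 21.3 = 0.225 mA.

V_GS = 1.56 V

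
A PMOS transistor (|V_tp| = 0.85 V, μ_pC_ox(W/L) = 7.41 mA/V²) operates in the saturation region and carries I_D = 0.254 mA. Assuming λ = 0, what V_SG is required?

V_SG = 1.11 V

In saturation I_D = ½ k_p (V_SG − |V_tp|)², so V_SG − |V_tp| = √(2 I_D / k_p) = √(2 × 0.254 / 7.41) = 0.262 V.
V_SG = 0.85 + 0.262 = 1.11 V.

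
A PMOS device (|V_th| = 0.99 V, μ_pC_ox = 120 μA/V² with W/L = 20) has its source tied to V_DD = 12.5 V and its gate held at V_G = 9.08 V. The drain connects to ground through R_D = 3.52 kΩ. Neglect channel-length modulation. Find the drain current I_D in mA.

V_SG = V_DD − V_G = 12.5 − 9.08 = 3.42 V, so V_ov = 3.42 − 0.99 = 2.43 V.
k_p = μ_pC_ox · (W/L) = 2.4 mA/V².
Assume saturation: I_D = ½ k_p V_ov² = 0.5 × 2.4 × 2.43² = 7.09 mA, giving V_SD = V_DD − I_D R_D = 12.5 − 7.09 × 3.52 = -12.4 V.
But -12.4 V < V_ov = 2.43 V, so the device is actually in triode.
In triode I_D = k_p[V_ov V_SD − ½ V_SD²] and I_D = (V_DD − V_SD)/R_D. Equating: 4.22 V_SD² − 21.53 V_SD + 12.5 = 0, giving V_SD = 0.668 V (the root below V_ov).
I_D = (12.5 − 0.668) / 3.52 = 3.36 mA.

I_D = 3.36 mA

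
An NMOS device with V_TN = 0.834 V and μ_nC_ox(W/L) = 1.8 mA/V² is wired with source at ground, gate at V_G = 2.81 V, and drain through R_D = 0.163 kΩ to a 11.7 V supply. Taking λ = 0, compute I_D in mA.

V_GS = V_G = 2.81 V, so V_ov = 2.81 − 0.834 = 1.98 V.
Assume saturation: I_D = ½ k_n V_ov² = 0.5 × 1.8 × 1.98² = 3.51 mA, giving V_DS = V_DD − I_D R_D = 11.7 − 3.51 × 0.163 = 11.1 V.
V_DS = 11.1 V ≥ V_ov = 1.98 V, confirming saturation.

I_D = 3.51 mA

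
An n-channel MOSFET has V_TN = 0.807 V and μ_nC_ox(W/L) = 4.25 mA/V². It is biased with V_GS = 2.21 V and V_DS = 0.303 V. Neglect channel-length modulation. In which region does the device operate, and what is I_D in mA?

V_ov = V_GS − V_TN = 2.21 − 0.807 = 1.4 V.
Since V_DS = 0.303 V < V_ov = 1.4 V, the device is in the triode region.
I_D = k_n [V_ov · V_DS − ½ V_DS²] = 4.25 × [1.4 × 0.303 − 0.5 × 0.303²] = 1.61 mA.

Triode; I_D = 1.61 mA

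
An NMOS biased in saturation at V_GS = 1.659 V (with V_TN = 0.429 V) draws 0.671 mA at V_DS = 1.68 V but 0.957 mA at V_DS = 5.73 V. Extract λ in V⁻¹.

With V_GS fixed, I_D ∝ (1 + λ V_DS) in saturation, so I_D2/I_D1 = (1 + λ V_DS2)/(1 + λ V_DS1).
0.957/0.671 = 1.426 = (1 + 5.73 λ)/(1 + 1.68 λ).
Solving: λ (I_D1 V_DS2 − I_D2 V_DS1) = I_D2 − I_D1, so λ = (0.957 − 0.671) / (0.671 × 5.73 − 0.957 × 1.68) = 0.286 / 2.24 = 0.128 V⁻¹.

λ = 0.128 V⁻¹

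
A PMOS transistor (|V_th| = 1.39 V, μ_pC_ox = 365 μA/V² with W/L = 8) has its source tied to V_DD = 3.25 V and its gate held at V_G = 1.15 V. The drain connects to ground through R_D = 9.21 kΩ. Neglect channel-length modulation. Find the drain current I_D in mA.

I_D = 0.333 mA

V_SG = V_DD − V_G = 3.25 − 1.15 = 2.1 V, so V_ov = 2.1 − 1.39 = 0.71 V.
k_p = μ_pC_ox · (W/L) = 2.92 mA/V².
Assume saturation: I_D = ½ k_p V_ov² = 0.5 × 2.92 × 0.71² = 0.736 mA, giving V_SD = V_DD − I_D R_D = 3.25 − 0.736 × 9.21 = -3.53 V.
But -3.53 V < V_ov = 0.71 V, so the device is actually in triode.
In triode I_D = k_p[V_ov V_SD − ½ V_SD²] and I_D = (V_DD − V_SD)/R_D. Equating: 13.4 V_SD² − 20.09 V_SD + 3.25 = 0, giving V_SD = 0.185 V (the root below V_ov).
I_D = (3.25 − 0.185) / 9.21 = 0.333 mA.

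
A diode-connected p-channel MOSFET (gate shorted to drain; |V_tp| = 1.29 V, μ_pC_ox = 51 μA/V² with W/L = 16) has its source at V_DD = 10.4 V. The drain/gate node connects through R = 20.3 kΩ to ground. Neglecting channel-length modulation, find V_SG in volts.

With gate tied to drain, V_SG = V_SD ≥ V_SG − |V_tp|, so the device is in saturation.
k_p = μ_pC_ox · (W/L) = 0.816 mA/V².
KCL at the drain: ½ k_p (V_SG − |V_tp|)² = (V_DD − V_SG)/R.
Let x = V_SG − 1.29. Then 8.28 x² + x − 9.11 = 0, giving x = 0.99 V (positive root), so V_SG = 2.28 V.
I_D = (V_DD − V_SG)/R = (10.4 − 2.28) / 20.3 = 0.4 mA.

V_SG = 2.28 V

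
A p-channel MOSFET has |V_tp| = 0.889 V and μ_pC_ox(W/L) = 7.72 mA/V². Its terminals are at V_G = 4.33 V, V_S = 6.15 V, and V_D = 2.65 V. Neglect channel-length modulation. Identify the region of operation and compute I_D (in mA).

V_SG = V_S − V_G = 6.15 − 4.33 = 1.82 V; V_SD = V_S − V_D = 6.15 − 2.65 = 3.5 V.
V_ov = V_SG − |V_tp| = 1.82 − 0.889 = 0.931 V.
Since V_SD = 3.5 V ≥ V_ov = 0.931 V, the device is in saturation.
I_D = ½ k_p V_ov² = 0.5 × 7.72 × 0.931² = 3.35 mA.

Saturation; I_D = 3.35 mA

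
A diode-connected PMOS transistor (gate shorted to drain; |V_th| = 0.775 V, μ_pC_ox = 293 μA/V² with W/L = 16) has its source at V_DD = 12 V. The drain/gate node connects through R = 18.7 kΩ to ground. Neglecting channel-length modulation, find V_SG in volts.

With gate tied to drain, V_SG = V_SD ≥ V_SG − |V_th|, so the device is in saturation.
k_p = μ_pC_ox · (W/L) = 4.688 mA/V².
KCL at the drain: ½ k_p (V_SG − |V_th|)² = (V_DD − V_SG)/R.
Let x = V_SG − 0.775. Then 43.8 x² + x − 11.22 = 0, giving x = 0.495 V (positive root), so V_SG = 1.27 V.
I_D = (V_DD − V_SG)/R = (12 − 1.27) / 18.7 = 0.574 mA.

V_SG = 1.27 V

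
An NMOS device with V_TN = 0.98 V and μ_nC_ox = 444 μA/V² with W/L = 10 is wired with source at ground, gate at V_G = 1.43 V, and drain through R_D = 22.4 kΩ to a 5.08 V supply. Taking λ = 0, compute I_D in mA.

I_D = 0.221 mA

V_GS = V_G = 1.43 V, so V_ov = 1.43 − 0.98 = 0.45 V.
k_n = μ_nC_ox · (W/L) = 4.44 mA/V².
Assume saturation: I_D = ½ k_n V_ov² = 0.5 × 4.44 × 0.45² = 0.45 mA, giving V_DS = V_DD − I_D R_D = 5.08 − 0.45 × 22.4 = -4.99 V.
But -4.99 V < V_ov = 0.45 V, so the device is actually in triode.
In triode I_D = k_n[V_ov V_DS − ½ V_DS²] and I_D = (V_DD − V_DS)/R_D. Equating: 49.7 V_DS² − 45.76 V_DS + 5.08 = 0, giving V_DS = 0.129 V (the root below V_ov).
I_D = (5.08 − 0.129) / 22.4 = 0.221 mA.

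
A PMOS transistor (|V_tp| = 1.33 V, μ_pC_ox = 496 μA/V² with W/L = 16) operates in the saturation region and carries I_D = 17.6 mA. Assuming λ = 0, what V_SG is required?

V_SG = 3.44 V

k_p = μ_pC_ox · (W/L) = 7.936 mA/V².
In saturation I_D = ½ k_p (V_SG − |V_tp|)², so V_SG − |V_tp| = √(2 I_D / k_p) = √(2 × 17.6 / 7.936) = 2.11 V.
V_SG = 1.33 + 2.11 = 3.44 V.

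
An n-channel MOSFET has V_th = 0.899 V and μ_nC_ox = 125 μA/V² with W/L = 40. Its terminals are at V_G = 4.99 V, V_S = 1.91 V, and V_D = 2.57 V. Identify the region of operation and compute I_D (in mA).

V_GS = V_G − V_S = 4.99 − 1.91 = 3.08 V; V_DS = V_D − V_S = 2.57 − 1.91 = 0.66 V.
k_n = μ_nC_ox · (W/L) = 5 mA/V².
V_ov = V_GS − V_th = 3.08 − 0.899 = 2.18 V.
Since V_DS = 0.66 V < V_ov = 2.18 V, the device is in the triode region.
I_D = k_n [V_ov · V_DS − ½ V_DS²] = 5 × [2.18 × 0.66 − 0.5 × 0.66²] = 6.11 mA.

Triode; I_D = 6.11 mA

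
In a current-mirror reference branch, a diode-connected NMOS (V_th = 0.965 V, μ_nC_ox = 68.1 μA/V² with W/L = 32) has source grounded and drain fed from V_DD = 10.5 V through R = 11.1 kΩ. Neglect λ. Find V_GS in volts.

V_GS = 1.81 V

With gate tied to drain, V_GS = V_DS ≥ V_GS − V_th, so the device is in saturation.
k_n = μ_nC_ox · (W/L) = 2.179 mA/V².
KCL at the drain: ½ k_n (V_GS − V_th)² = (V_DD − V_GS)/R.
Let x = V_GS − 0.965. Then 12.1 x² + x − 9.535 = 0, giving x = 0.848 V (positive root), so V_GS = 1.81 V.
I_D = (V_DD − V_GS)/R = (10.5 − 1.81) / 11.1 = 0.783 mA.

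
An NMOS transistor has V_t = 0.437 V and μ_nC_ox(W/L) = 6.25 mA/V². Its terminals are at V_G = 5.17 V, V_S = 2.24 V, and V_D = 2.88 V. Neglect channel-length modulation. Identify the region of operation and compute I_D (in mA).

Triode; I_D = 8.69 mA

V_GS = V_G − V_S = 5.17 − 2.24 = 2.93 V; V_DS = V_D − V_S = 2.88 − 2.24 = 0.64 V.
V_ov = V_GS − V_t = 2.93 − 0.437 = 2.49 V.
Since V_DS = 0.64 V < V_ov = 2.49 V, the device is in the triode region.
I_D = k_n [V_ov · V_DS − ½ V_DS²] = 6.25 × [2.49 × 0.64 − 0.5 × 0.64²] = 8.69 mA.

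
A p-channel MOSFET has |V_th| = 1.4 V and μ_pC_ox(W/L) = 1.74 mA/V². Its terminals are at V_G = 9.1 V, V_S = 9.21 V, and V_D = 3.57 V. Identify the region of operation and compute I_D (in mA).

V_SG = V_S − V_G = 9.21 − 9.1 = 0.11 V; V_SD = V_S − V_D = 9.21 − 3.57 = 5.64 V.
V_SG = 0.11 V < |V_th| = 1.4 V, so the transistor is in cutoff.

Cutoff; I_D = 0 mA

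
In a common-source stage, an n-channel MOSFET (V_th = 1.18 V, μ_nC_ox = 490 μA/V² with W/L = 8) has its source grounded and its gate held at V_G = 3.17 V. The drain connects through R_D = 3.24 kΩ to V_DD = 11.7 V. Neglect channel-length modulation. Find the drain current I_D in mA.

I_D = 3.45 mA

V_GS = V_G = 3.17 V, so V_ov = 3.17 − 1.18 = 1.99 V.
k_n = μ_nC_ox · (W/L) = 3.92 mA/V².
Assume saturation: I_D = ½ k_n V_ov² = 0.5 × 3.92 × 1.99² = 7.76 mA, giving V_DS = V_DD − I_D R_D = 11.7 − 7.76 × 3.24 = -13.4 V.
But -13.4 V < V_ov = 1.99 V, so the device is actually in triode.
In triode I_D = k_n[V_ov V_DS − ½ V_DS²] and I_D = (V_DD − V_DS)/R_D. Equating: 6.35 V_DS² − 26.27 V_DS + 11.7 = 0, giving V_DS = 0.508 V (the root below V_ov).
I_D = (11.7 − 0.508) / 3.24 = 3.45 mA.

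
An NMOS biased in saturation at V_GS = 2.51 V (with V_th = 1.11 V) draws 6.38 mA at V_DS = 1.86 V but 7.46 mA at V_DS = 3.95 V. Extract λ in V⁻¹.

With V_GS fixed, I_D ∝ (1 + λ V_DS) in saturation, so I_D2/I_D1 = (1 + λ V_DS2)/(1 + λ V_DS1).
7.46/6.38 = 1.169 = (1 + 3.95 λ)/(1 + 1.86 λ).
Solving: λ (I_D1 V_DS2 − I_D2 V_DS1) = I_D2 − I_D1, so λ = (7.46 − 6.38) / (6.38 × 3.95 − 7.46 × 1.86) = 1.08 / 11.3 = 0.0954 V⁻¹.

λ = 0.0954 V⁻¹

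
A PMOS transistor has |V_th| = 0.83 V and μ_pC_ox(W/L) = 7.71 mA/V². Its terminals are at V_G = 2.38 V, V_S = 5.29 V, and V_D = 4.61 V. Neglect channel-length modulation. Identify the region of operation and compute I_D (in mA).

V_SG = V_S − V_G = 5.29 − 2.38 = 2.91 V; V_SD = V_S − V_D = 5.29 − 4.61 = 0.68 V.
V_ov = V_SG − |V_th| = 2.91 − 0.83 = 2.08 V.
Since V_SD = 0.68 V < V_ov = 2.08 V, the device is in the triode region.
I_D = k_p [V_ov · V_SD − ½ V_SD²] = 7.71 × [2.08 × 0.68 − 0.5 × 0.68²] = 9.12 mA.

Triode; I_D = 9.12 mA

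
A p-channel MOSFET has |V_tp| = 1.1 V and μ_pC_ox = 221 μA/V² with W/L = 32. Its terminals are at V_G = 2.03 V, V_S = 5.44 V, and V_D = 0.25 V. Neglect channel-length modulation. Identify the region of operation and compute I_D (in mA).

Saturation; I_D = 18.9 mA

V_SG = V_S − V_G = 5.44 − 2.03 = 3.41 V; V_SD = V_S − V_D = 5.44 − 0.25 = 5.19 V.
k_p = μ_pC_ox · (W/L) = 7.072 mA/V².
V_ov = V_SG − |V_tp| = 3.41 − 1.1 = 2.31 V.
Since V_SD = 5.19 V ≥ V_ov = 2.31 V, the device is in saturation.
I_D = ½ k_p V_ov² = 0.5 × 7.072 × 2.31² = 18.9 mA.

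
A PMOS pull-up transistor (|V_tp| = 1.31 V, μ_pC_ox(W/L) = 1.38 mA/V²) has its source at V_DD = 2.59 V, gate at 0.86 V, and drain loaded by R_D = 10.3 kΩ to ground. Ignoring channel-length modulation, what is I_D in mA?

I_D = 0.122 mA

V_SG = V_DD − V_G = 2.59 − 0.86 = 1.73 V, so V_ov = 1.73 − 1.31 = 0.42 V.
Assume saturation: I_D = ½ k_p V_ov² = 0.5 × 1.38 × 0.42² = 0.122 mA, giving V_SD = V_DD − I_D R_D = 2.59 − 0.122 × 10.3 = 1.34 V.
V_SD = 1.34 V ≥ V_ov = 0.42 V, confirming saturation.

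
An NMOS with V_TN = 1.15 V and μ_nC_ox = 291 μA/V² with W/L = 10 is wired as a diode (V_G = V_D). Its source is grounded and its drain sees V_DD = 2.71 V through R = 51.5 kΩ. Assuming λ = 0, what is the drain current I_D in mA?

With gate tied to drain, V_GS = V_DS ≥ V_GS − V_TN, so the device is in saturation.
k_n = μ_nC_ox · (W/L) = 2.91 mA/V².
KCL at the drain: ½ k_n (V_GS − V_TN)² = (V_DD − V_GS)/R.
Let x = V_GS − 1.15. Then 74.9 x² + x − 1.56 = 0, giving x = 0.138 V (positive root), so V_GS = 1.29 V.
I_D = (V_DD − V_GS)/R = (2.71 − 1.29) / 51.5 = 0.0276 mA.

I_D = 0.0276 mA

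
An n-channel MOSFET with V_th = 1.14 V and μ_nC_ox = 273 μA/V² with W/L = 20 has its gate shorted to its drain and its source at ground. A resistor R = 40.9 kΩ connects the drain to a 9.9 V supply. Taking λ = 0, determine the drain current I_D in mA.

I_D = 0.207 mA

With gate tied to drain, V_GS = V_DS ≥ V_GS − V_th, so the device is in saturation.
k_n = μ_nC_ox · (W/L) = 5.46 mA/V².
KCL at the drain: ½ k_n (V_GS − V_th)² = (V_DD − V_GS)/R.
Let x = V_GS − 1.14. Then 112 x² + x − 8.76 = 0, giving x = 0.276 V (positive root), so V_GS = 1.42 V.
I_D = (V_DD − V_GS)/R = (9.9 − 1.42) / 40.9 = 0.207 mA.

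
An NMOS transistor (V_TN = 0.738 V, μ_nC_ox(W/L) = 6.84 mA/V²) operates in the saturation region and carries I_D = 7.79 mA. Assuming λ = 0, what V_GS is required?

V_GS = 2.25 V

In saturation I_D = ½ k_n (V_GS − V_TN)², so V_GS − V_TN = √(2 I_D / k_n) = √(2 × 7.79 / 6.84) = 1.51 V.
V_GS = 0.738 + 1.51 = 2.25 V.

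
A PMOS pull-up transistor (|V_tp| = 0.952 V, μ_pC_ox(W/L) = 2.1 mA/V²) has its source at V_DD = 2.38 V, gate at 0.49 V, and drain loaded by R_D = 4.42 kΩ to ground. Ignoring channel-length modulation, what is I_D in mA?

V_SG = V_DD − V_G = 2.38 − 0.49 = 1.89 V, so V_ov = 1.89 − 0.952 = 0.938 V.
Assume saturation: I_D = ½ k_p V_ov² = 0.5 × 2.1 × 0.938² = 0.924 mA, giving V_SD = V_DD − I_D R_D = 2.38 − 0.924 × 4.42 = -1.7 V.
But -1.7 V < V_ov = 0.938 V, so the device is actually in triode.
In triode I_D = k_p[V_ov V_SD − ½ V_SD²] and I_D = (V_DD − V_SD)/R_D. Equating: 4.64 V_SD² − 9.707 V_SD + 2.38 = 0, giving V_SD = 0.284 V (the root below V_ov).
I_D = (2.38 − 0.284) / 4.42 = 0.474 mA.

I_D = 0.474 mA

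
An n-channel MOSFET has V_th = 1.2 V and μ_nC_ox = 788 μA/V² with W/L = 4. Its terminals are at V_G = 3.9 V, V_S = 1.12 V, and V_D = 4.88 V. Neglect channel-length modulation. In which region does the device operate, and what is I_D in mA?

V_GS = V_G − V_S = 3.9 − 1.12 = 2.78 V; V_DS = V_D − V_S = 4.88 − 1.12 = 3.76 V.
k_n = μ_nC_ox · (W/L) = 3.152 mA/V².
V_ov = V_GS − V_th = 2.78 − 1.2 = 1.58 V.
Since V_DS = 3.76 V ≥ V_ov = 1.58 V, the device is in saturation.
I_D = ½ k_n V_ov² = 0.5 × 3.152 × 1.58² = 3.93 mA.

Saturation; I_D = 3.93 mA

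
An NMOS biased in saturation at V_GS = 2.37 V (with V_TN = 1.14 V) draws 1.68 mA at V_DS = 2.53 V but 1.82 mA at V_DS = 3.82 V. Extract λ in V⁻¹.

With V_GS fixed, I_D ∝ (1 + λ V_DS) in saturation, so I_D2/I_D1 = (1 + λ V_DS2)/(1 + λ V_DS1).
1.82/1.68 = 1.083 = (1 + 3.82 λ)/(1 + 2.53 λ).
Solving: λ (I_D1 V_DS2 − I_D2 V_DS1) = I_D2 − I_D1, so λ = (1.82 − 1.68) / (1.68 × 3.82 − 1.82 × 2.53) = 0.14 / 1.81 = 0.0772 V⁻¹.

λ = 0.0772 V⁻¹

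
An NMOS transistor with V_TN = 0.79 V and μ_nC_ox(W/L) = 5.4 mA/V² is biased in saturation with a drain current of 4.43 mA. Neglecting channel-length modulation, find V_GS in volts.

In saturation I_D = ½ k_n (V_GS − V_TN)², so V_GS − V_TN = √(2 I_D / k_n) = √(2 × 4.43 / 5.4) = 1.28 V.
V_GS = 0.79 + 1.28 = 2.07 V.

V_GS = 2.07 V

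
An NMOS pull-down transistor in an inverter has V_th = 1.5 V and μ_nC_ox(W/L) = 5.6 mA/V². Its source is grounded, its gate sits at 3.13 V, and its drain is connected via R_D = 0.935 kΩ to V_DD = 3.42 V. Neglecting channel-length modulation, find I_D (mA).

I_D = 3.23 mA

V_GS = V_G = 3.13 V, so V_ov = 3.13 − 1.5 = 1.63 V.
Assume saturation: I_D = ½ k_n V_ov² = 0.5 × 5.6 × 1.63² = 7.44 mA, giving V_DS = V_DD − I_D R_D = 3.42 − 7.44 × 0.935 = -3.54 V.
But -3.54 V < V_ov = 1.63 V, so the device is actually in triode.
In triode I_D = k_n[V_ov V_DS − ½ V_DS²] and I_D = (V_DD − V_DS)/R_D. Equating: 2.62 V_DS² − 9.535 V_DS + 3.42 = 0, giving V_DS = 0.403 V (the root below V_ov).
I_D = (3.42 − 0.403) / 0.935 = 3.23 mA.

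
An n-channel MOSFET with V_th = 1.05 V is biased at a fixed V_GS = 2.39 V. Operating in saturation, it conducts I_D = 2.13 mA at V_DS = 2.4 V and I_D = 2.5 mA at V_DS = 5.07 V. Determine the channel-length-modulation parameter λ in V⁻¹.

With V_GS fixed, I_D ∝ (1 + λ V_DS) in saturation, so I_D2/I_D1 = (1 + λ V_DS2)/(1 + λ V_DS1).
2.5/2.13 = 1.174 = (1 + 5.07 λ)/(1 + 2.4 λ).
Solving: λ (I_D1 V_DS2 − I_D2 V_DS1) = I_D2 − I_D1, so λ = (2.5 − 2.13) / (2.13 × 5.07 − 2.5 × 2.4) = 0.37 / 4.8 = 0.0771 V⁻¹.

λ = 0.0771 V⁻¹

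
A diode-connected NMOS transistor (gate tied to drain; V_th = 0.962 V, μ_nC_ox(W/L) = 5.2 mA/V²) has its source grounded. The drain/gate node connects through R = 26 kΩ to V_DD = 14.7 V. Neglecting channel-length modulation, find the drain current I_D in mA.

With gate tied to drain, V_GS = V_DS ≥ V_GS − V_th, so the device is in saturation.
KCL at the drain: ½ k_n (V_GS − V_th)² = (V_DD − V_GS)/R.
Let x = V_GS − 0.962. Then 67.6 x² + x − 13.74 = 0, giving x = 0.443 V (positive root), so V_GS = 1.41 V.
I_D = (V_DD − V_GS)/R = (14.7 − 1.41) / 26 = 0.511 mA.

I_D = 0.511 mA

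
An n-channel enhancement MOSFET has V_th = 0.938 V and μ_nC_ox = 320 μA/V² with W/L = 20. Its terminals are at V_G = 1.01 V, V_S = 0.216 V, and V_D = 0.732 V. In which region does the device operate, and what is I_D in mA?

V_GS = V_G − V_S = 1.01 − 0.216 = 0.794 V; V_DS = V_D − V_S = 0.732 − 0.216 = 0.516 V.
V_GS = 0.794 V < V_th = 0.938 V, so the transistor is in cutoff.

Cutoff; I_D = 0 mA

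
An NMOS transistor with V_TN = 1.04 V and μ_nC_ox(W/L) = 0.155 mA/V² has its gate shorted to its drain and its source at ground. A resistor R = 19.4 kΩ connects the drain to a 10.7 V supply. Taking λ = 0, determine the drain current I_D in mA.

I_D = 0.383 mA

With gate tied to drain, V_GS = V_DS ≥ V_GS − V_TN, so the device is in saturation.
KCL at the drain: ½ k_n (V_GS − V_TN)² = (V_DD − V_GS)/R.
Let x = V_GS − 1.04. Then 1.5 x² + x − 9.66 = 0, giving x = 2.22 V (positive root), so V_GS = 3.26 V.
I_D = (V_DD − V_GS)/R = (10.7 − 3.26) / 19.4 = 0.383 mA.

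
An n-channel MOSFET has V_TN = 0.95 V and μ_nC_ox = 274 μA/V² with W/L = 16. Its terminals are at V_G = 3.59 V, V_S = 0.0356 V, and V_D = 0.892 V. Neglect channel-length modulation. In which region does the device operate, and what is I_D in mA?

V_GS = V_G − V_S = 3.59 − 0.0356 = 3.55 V; V_DS = V_D − V_S = 0.892 − 0.0356 = 0.856 V.
k_n = μ_nC_ox · (W/L) = 4.384 mA/V².
V_ov = V_GS − V_TN = 3.55 − 0.95 = 2.6 V.
Since V_DS = 0.856 V < V_ov = 2.6 V, the device is in the triode region.
I_D = k_n [V_ov · V_DS − ½ V_DS²] = 4.384 × [2.6 × 0.856 − 0.5 × 0.856²] = 8.17 mA.

Triode; I_D = 8.17 mA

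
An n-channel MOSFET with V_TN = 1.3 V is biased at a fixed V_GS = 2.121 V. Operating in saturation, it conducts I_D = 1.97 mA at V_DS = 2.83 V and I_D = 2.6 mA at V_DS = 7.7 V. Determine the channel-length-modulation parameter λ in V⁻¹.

λ = 0.0807 V⁻¹

With V_GS fixed, I_D ∝ (1 + λ V_DS) in saturation, so I_D2/I_D1 = (1 + λ V_DS2)/(1 + λ V_DS1).
2.6/1.97 = 1.32 = (1 + 7.7 λ)/(1 + 2.83 λ).
Solving: λ (I_D1 V_DS2 − I_D2 V_DS1) = I_D2 − I_D1, so λ = (2.6 − 1.97) / (1.97 × 7.7 − 2.6 × 2.83) = 0.63 / 7.81 = 0.0807 V⁻¹.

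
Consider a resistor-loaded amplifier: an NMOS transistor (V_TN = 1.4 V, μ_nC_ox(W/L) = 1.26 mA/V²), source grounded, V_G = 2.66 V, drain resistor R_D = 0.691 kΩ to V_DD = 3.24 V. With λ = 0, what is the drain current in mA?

V_GS = V_G = 2.66 V, so V_ov = 2.66 − 1.4 = 1.26 V.
Assume saturation: I_D = ½ k_n V_ov² = 0.5 × 1.26 × 1.26² = 1 mA, giving V_DS = V_DD − I_D R_D = 3.24 − 1 × 0.691 = 2.55 V.
V_DS = 2.55 V ≥ V_ov = 1.26 V, confirming saturation.

I_D = 1.00 mA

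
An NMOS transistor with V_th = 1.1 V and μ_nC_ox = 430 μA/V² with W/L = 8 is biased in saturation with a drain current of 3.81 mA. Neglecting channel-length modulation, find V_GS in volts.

k_n = μ_nC_ox · (W/L) = 3.44 mA/V².
In saturation I_D = ½ k_n (V_GS − V_th)², so V_GS − V_th = √(2 I_D / k_n) = √(2 × 3.81 / 3.44) = 1.49 V.
V_GS = 1.1 + 1.49 = 2.59 V.

V_GS = 2.59 V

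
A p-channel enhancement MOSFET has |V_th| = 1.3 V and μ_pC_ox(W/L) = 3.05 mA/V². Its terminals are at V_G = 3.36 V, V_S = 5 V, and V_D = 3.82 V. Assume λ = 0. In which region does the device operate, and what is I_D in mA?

Saturation; I_D = 0.176 mA

V_SG = V_S − V_G = 5 − 3.36 = 1.64 V; V_SD = V_S − V_D = 5 − 3.82 = 1.18 V.
V_ov = V_SG − |V_th| = 1.64 − 1.3 = 0.34 V.
Since V_SD = 1.18 V ≥ V_ov = 0.34 V, the device is in saturation.
I_D = ½ k_p V_ov² = 0.5 × 3.05 × 0.34² = 0.176 mA.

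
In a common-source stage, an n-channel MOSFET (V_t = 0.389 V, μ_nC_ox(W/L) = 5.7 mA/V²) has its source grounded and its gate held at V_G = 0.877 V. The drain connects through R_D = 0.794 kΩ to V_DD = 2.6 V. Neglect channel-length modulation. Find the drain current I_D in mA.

I_D = 0.679 mA

V_GS = V_G = 0.877 V, so V_ov = 0.877 − 0.389 = 0.488 V.
Assume saturation: I_D = ½ k_n V_ov² = 0.5 × 5.7 × 0.488² = 0.679 mA, giving V_DS = V_DD − I_D R_D = 2.6 − 0.679 × 0.794 = 2.06 V.
V_DS = 2.06 V ≥ V_ov = 0.488 V, confirming saturation.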